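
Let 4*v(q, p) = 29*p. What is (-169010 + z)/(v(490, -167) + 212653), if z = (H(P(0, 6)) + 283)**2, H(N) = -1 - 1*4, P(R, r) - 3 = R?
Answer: -366904/845769 ≈ -0.43381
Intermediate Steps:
P(R, r) = 3 + R
H(N) = -5 (H(N) = -1 - 4 = -5)
z = 77284 (z = (-5 + 283)**2 = 278**2 = 77284)
v(q, p) = 29*p/4 (v(q, p) = (29*p)/4 = 29*p/4)
(-169010 + z)/(v(490, -167) + 212653) = (-169010 + 77284)/((29/4)*(-167) + 212653) = -91726/(-4843/4 + 212653) = -91726/845769/4 = -91726*4/845769 = -366904/845769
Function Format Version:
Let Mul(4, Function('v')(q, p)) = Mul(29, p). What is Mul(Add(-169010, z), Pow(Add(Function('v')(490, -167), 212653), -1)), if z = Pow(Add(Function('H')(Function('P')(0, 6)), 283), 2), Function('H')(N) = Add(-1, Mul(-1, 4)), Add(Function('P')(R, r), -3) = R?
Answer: Rational(-366904, 845769) ≈ -0.43381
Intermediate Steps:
Function('P')(R, r) = Add(3, R)
Function('H')(N) = -5 (Function('H')(N) = Add(-1, -4) = -5)
z = 77284 (z = Pow(Add(-5, 283), 2) = Pow(278, 2) = 77284)
Function('v')(q, p) = Mul(Rational(29, 4), p) (Function('v')(q, p) = Mul(Rational(1, 4), Mul(29, p)) = Mul(Rational(29, 4), p))
Mul(Add(-169010, z), Pow(Add(Function('v')(490, -167), 212653), -1)) = Mul(Add(-169010, 77284), Pow(Add(Mul(Rational(29, 4), -167), 212653), -1)) = Mul(-91726, Pow(Add(Rational(-4843, 4), 212653), -1)) = Mul(-91726, Pow(Rational(845769, 4), -1)) = Mul(-91726, Rational(4, 845769)) = Rational(-366904, 845769)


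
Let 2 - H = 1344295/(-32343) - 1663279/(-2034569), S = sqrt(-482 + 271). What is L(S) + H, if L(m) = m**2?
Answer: -11071784118745/65804065167 ≈ -168.25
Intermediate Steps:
S = I*sqrt(211) (S = sqrt(-211) = I*sqrt(211) ≈ 14.526*I)
H = 2812873631492/65804065167 (H = 2 - (1344295/(-32343) - 1663279/(-2034569)) = 2 - (1344295*(-1/32343) - 1663279*(-1/2034569)) = 2 - (-1344295/32343 + 1663279/2034569) = 2 - 1*(-2681265501158/65804065167) = 2 + 2681265501158/65804065167 = 2812873631492/65804065167 ≈ 42.746)
L(S) + H = (I*sqrt(211))**2 + 2812873631492/65804065167 = -211 + 2812873631492/65804065167 = -11071784118745/65804065167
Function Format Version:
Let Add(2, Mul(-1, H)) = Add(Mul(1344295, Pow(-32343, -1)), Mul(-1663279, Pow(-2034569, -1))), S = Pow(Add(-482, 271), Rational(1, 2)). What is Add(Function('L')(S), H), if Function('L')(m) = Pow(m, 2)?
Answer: Rational(-11071784118745, 65804065167) ≈ -168.25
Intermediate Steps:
S = Mul(I, Pow(211, Rational(1, 2))) (S = Pow(-211, Rational(1, 2)) = Mul(I, Pow(211, Rational(1, 2))) ≈ Mul(14.526, I))
H = Rational(2812873631492, 65804065167) (H = Add(2, Mul(-1, Add(Mul(1344295, Pow(-32343, -1)), Mul(-1663279, Pow(-2034569, -1))))) = Add(2, Mul(-1, Add(Mul(1344295, Rational(-1, 32343)), Mul(-1663279, Rational(-1, 2034569))))) = Add(2, Mul(-1, Add(Rational(-1344295, 32343), Rational(1663279, 2034569)))) = Add(2, Mul(-1, Rational(-2681265501158, 65804065167))) = Add(2, Rational(2681265501158, 65804065167)) = Rational(2812873631492, 65804065167) ≈ 42.746)
Add(Function('L')(S), H) = Add(Pow(Mul(I, Pow(211, Rational(1, 2))), 2), Rational(2812873631492, 65804065167)) = Add(-211, Rational(2812873631492, 65804065167)) = Rational(-11071784118745, 65804065167)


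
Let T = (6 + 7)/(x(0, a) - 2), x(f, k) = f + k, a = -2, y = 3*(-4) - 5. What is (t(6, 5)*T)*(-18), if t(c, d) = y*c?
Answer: -5967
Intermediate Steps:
y = -17 (y = -12 - 5 = -17)
t(c, d) = -17*c
T = -13/4 (T = (6 + 7)/((0 - 2) - 2) = 13/(-2 - 2) = 13/(-4) = 13*(-1/4) = -13/4 ≈ -3.2500)
(t(6, 5)*T)*(-18) = (-17*6*(-13/4))*(-18) = -102*(-13/4)*(-18) = (663/2)*(-18) = -5967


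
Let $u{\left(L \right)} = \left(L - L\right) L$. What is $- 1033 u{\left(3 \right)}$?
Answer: $0$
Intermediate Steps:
$u{\left(L \right)} = 0$ ($u{\left(L \right)} = 0 L = 0$)
$- 1033 u{\left(3 \right)} = \left(-1033\right) 0 = 0$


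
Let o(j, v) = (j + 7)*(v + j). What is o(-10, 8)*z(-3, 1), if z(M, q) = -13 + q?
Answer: -72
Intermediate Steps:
o(j, v) = (7 + j)*(j + v)
o(-10, 8)*z(-3, 1) = ((-10)**2 + 7*(-10) + 7*8 - 10*8)*(-13 + 1) = (100 - 70 + 56 - 80)*(-12) = 6*(-12) = -72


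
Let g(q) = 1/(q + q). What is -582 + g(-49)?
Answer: -57037/98 ≈ -582.01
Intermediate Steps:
g(q) = 1/(2*q)
-582 + g(-49) = -582 + (½)/(-49) = -582 + (½)*(-1/49) = -582 - 1/98 = -57037/98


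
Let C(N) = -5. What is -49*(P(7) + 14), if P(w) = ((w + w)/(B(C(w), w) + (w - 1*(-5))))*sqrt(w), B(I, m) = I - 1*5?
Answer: -686 - 343*sqrt(7) ≈ -1593.5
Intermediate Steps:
B(I, m) = -5 + I (B(I, m) = I - 5 = -5 + I)
P(w) = 2*w**(3/2)/(-5 + w) (P(w) = ((w + w)/((-5 - 5) + (w - 1*(-5))))*sqrt(w) = ((2*w)/(-10 + (w + 5)))*sqrt(w) = ((2*w)/(-10 + (5 + w)))*sqrt(w) = ((2*w)/(-5 + w))*sqrt(w) = (2*w/(-5 + w))*sqrt(w) = 2*w**(3/2)/(-5 + w))
-49*(P(7) + 14) = -49*(2*7**(3/2)/(-5 + 7) + 14) = -49*(2*(7*sqrt(7))/2 + 14) = -49*(2*(7*sqrt(7))*(1/2) + 14) = -49*(7*sqrt(7) + 14) = -49*(14 + 7*sqrt(7)) = -686 - 343*sqrt(7)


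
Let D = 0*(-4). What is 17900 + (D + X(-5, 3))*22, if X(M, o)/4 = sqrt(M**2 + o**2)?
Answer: 17900 + 88*sqrt(34) ≈ 18413.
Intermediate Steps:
D = 0
X(M, o) = 4*sqrt(M**2 + o**2)
17900 + (D + X(-5, 3))*22 = 17900 + (0 + 4*sqrt((-5)**2 + 3**2))*22 = 17900 + (0 + 4*sqrt(25 + 9))*22 = 17900 + (0 + 4*sqrt(34))*22 = 17900 + (4*sqrt(34))*22 = 17900 + 88*sqrt(34)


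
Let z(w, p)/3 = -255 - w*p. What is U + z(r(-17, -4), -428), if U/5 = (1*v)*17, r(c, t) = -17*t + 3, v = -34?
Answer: 87509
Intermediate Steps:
r(c, t) = 3 - 17*t
z(w, p) = -765 - 3*p*w (z(w, p) = 3*(-255 - w*p) = 3*(-255 - p*w) = -765 - 3*p*w)
U = -2890 (U = 5*((1*(-34))*17) = 5*(-34*17) = 5*(-578) = -2890)
U + z(r(-17, -4), -428) = -2890 + (-765 - 3*(-428)*(3 - 17*(-4))) = -2890 + (-765 - 3*(-428)*(3 + 68)) = -2890 + (-765 - 3*(-428)*71) = -2890 + (-765 + 91164) = -2890 + 90399 = 87509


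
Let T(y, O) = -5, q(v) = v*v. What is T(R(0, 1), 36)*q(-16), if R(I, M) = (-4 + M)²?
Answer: -1280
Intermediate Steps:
q(v) = v²
T(R(0, 1), 36)*q(-16) = -5*(-16)² = -5*256 = -1280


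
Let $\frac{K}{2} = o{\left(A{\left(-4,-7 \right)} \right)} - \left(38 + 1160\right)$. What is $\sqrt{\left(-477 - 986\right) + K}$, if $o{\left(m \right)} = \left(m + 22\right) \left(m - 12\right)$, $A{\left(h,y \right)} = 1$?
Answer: $3 i \sqrt{485} \approx 66.068 i$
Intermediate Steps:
$o{\left(m \right)} = \left(-12 + m\right) \left(22 + m\right)$ ($o{\left(m \right)} = \left(22 + m\right) \left(-12 + m\right) = \left(-12 + m\right) \left(22 + m\right)$)
$K = -2902$ ($K = 2 \left(\left(-264 + 1^{2} + 10 \cdot 1\right) - \left(38 + 1160\right)\right) = 2 \left(\left(-264 + 1 + 10\right) - 1198\right) = 2 \left(-253 - 1198\right) = 2 \left(-1451\right) = -2902$)
$\sqrt{\left(-477 - 986\right) + K} = \sqrt{\left(-477 - 986\right) - 2902} = \sqrt{-1463 - 2902} = \sqrt{-4365} = 3 i \sqrt{485}$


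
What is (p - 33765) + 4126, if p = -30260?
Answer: -59899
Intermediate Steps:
(p - 33765) + 4126 = (-30260 - 33765) + 4126 = -64025 + 4126 = -59899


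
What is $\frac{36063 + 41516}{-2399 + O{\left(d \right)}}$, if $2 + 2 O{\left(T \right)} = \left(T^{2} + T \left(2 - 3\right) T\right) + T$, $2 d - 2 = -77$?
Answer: $- \frac{310316}{9675} \approx -32.074$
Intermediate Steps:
$d = - \frac{75}{2}$ ($d = 1 + \frac{1}{2} \left(-77\right) = 1 - \frac{77}{2} = - \frac{75}{2} \approx -37.5$)
$O{\left(T \right)} = -1 + \frac{T}{2}$ ($O{\left(T \right)} = -1 + \frac{\left(T^{2} + T \left(2 - 3\right) T\right) + T}{2} = -1 + \frac{\left(T^{2} + T \left(-1\right) T\right) + T}{2} = -1 + \frac{\left(T^{2} + - T T\right) + T}{2} = -1 + \frac{\left(T^{2} - T^{2}\right) + T}{2} = -1 + \frac{0 + T}{2} = -1 + \frac{T}{2}$)
$\frac{36063 + 41516}{-2399 + O{\left(d \right)}} = \frac{36063 + 41516}{-2399 + \left(-1 + \frac{1}{2} \left(- \frac{75}{2}\right)\right)} = \frac{77579}{-2399 - \frac{79}{4}} = \frac{77579}{- \frac{9675}{4}} = 77579 \left(- \frac{4}{9675}\right) = - \frac{310316}{9675}$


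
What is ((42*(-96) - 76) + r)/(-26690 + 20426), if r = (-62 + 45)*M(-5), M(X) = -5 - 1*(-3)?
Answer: 679/1044 ≈ 0.65038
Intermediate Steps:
M(X) = -2 (M(X) = -5 + 3 = -2)
r = 34 (r = (-62 + 45)*(-2) = -17*(-2) = 34)
((42*(-96) - 76) + r)/(-26690 + 20426) = ((42*(-96) - 76) + 34)/(-26690 + 20426) = ((-4032 - 76) + 34)/(-6264) = (-4108 + 34)*(-1/6264) = -4074*(-1/6264) = 679/1044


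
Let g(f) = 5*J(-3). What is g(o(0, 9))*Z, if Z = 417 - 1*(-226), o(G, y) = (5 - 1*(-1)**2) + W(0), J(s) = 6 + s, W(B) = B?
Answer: 9645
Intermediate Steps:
o(G, y) = 4 (o(G, y) = (5 - 1*(-1)**2) + 0 = (5 - 1*1) + 0 = (5 - 1) + 0 = 4 + 0 = 4)
Z = 643 (Z = 417 + 226 = 643)
g(f) = 15 (g(f) = 5*(6 - 3) = 5*3 = 15)
g(o(0, 9))*Z = 15*643 = 9645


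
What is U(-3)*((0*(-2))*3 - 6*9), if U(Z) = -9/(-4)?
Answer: -243/2 ≈ -121.50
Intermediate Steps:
U(Z) = 9/4 (U(Z) = -9*(-1/4) = 9/4)
U(-3)*((0*(-2))*3 - 6*9) = 9*((0*(-2))*3 - 6*9)/4 = 9*(0*3 - 54)/4 = 9*(0 - 54)/4 = (9/4)*(-54) = -243/2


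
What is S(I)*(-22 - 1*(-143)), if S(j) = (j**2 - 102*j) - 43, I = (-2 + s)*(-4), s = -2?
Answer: -171699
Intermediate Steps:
I = 16 (I = (-2 - 2)*(-4) = -4*(-4) = 16)
S(j) = -43 + j**2 - 102*j
S(I)*(-22 - 1*(-143)) = (-43 + 16**2 - 102*16)*(-22 - 1*(-143)) = (-43 + 256 - 1632)*(-22 + 143) = -1419*121 = -171699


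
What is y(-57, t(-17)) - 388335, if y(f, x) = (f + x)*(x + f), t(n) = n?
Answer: -382859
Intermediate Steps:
y(f, x) = (f + x)**2 (y(f, x) = (f + x)*(f + x) = (f + x)**2)
y(-57, t(-17)) - 388335 = (-57 - 17)**2 - 388335 = (-74)**2 - 388335 = 5476 - 388335 = -382859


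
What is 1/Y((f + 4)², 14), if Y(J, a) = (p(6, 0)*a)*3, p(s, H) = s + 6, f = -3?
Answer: 1/504 ≈ 0.0019841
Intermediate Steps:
p(s, H) = 6 + s
Y(J, a) = 36*a (Y(J, a) = ((6 + 6)*a)*3 = (12*a)*3 = 36*a)
1/Y((f + 4)², 14) = 1/(36*14) = 1/504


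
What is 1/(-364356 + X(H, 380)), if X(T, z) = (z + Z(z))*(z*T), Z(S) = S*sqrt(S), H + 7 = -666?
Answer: 24386389/894818851302962716 - 12147650*sqrt(95)/223704712825740679 ≈ -5.0202e-10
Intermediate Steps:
H = -673 (H = -7 - 666 = -673)
Z(S) = S**(3/2)
X(T, z) = T*z*(z + z**(3/2)) (X(T, z) = (z + z**(3/2))*(z*T) = (z + z**(3/2))*(T*z) = T*z*(z + z**(3/2)))
1/(-364356 + X(H, 380)) = 1/(-364356 - 673*380*(380 + 380**(3/2))) = 1/(-364356 - 673*380*(380 + 760*sqrt(95))) = 1/(-364356 + (-97181200 - 194362400*sqrt(95))) = 1/(-97545556 - 194362400*sqrt(95))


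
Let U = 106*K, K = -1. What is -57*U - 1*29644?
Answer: -23602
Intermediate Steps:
U = -106 (U = 106*(-1) = -106)
-57*U - 1*29644 = -57*(-106) - 1*29644 = 6042 - 29644 = -23602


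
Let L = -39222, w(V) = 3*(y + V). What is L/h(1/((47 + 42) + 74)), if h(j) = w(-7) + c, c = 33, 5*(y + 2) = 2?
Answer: -10895/2 ≈ -5447.5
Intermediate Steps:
y = -8/5 (y = -2 + (⅕)*2 = -2 + ⅖ = -8/5 ≈ -1.6000)
w(V) = -24/5 + 3*V (w(V) = 3*(-8/5 + V) = -24/5 + 3*V)
h(j) = 36/5 (h(j) = (-24/5 + 3*(-7)) + 33 = (-24/5 - 21) + 33 = -129/5 + 33 = 36/5)
L/h(1/((47 + 42) + 74)) = -39222/36/5 = -39222*5/36 = -10895/2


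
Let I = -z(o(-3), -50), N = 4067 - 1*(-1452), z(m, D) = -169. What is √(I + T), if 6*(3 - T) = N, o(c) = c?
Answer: I*√26922/6 ≈ 27.347*I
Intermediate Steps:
N = 5519 (N = 4067 + 1452 = 5519)
T = -5501/6 (T = 3 - ⅙*5519 = 3 - 5519/6 = -5501/6 ≈ -916.83)
I = 169 (I = -1*(-169) = 169)
√(I + T) = √(169 - 5501/6) = √(-4487/6) = I*√26922/6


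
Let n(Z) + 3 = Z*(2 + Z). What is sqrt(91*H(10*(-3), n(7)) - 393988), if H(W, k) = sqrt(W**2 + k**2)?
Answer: sqrt(-393988 + 2730*sqrt(5)) ≈ 622.8*I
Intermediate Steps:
n(Z) = -3 + Z*(2 + Z)
sqrt(91*H(10*(-3), n(7)) - 393988) = sqrt(91*sqrt((10*(-3))**2 + (-3 + 7**2 + 2*7)**2) - 393988) = sqrt(91*sqrt((-30)**2 + (-3 + 49 + 14)**2) - 393988) = sqrt(91*sqrt(900 + 60**2) - 393988) = sqrt(91*sqrt(900 + 3600) - 393988) = sqrt(91*sqrt(4500) - 393988) = sqrt(91*(30*sqrt(5)) - 393988) = sqrt(2730*sqrt(5) - 393988) = sqrt(-393988 + 2730*sqrt(5))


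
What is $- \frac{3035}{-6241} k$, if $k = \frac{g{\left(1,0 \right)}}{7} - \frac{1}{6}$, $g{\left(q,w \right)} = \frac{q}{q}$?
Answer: $- \frac{3035}{262122} \approx -0.011579$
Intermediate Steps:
$g{\left(q,w \right)} = 1$
$k = - \frac{1}{42}$ ($k = 1 \cdot \frac{1}{7} - \frac{1}{6} = \frac{1}{7} - \frac{1}{6} = - \frac{1}{42} \approx -0.02381$)
$- \frac{3035}{-6241} k = - \frac{3035}{-6241} \left(- \frac{1}{42}\right) = \left(-3035\right) \left(- \frac{1}{6241}\right) \left(- \frac{1}{42}\right) = \frac{3035}{6241} \left(- \frac{1}{42}\right) = - \frac{3035}{262122}$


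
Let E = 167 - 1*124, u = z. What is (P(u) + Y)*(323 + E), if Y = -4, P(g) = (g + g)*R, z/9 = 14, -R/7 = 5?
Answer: -3229584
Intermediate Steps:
R = -35 (R = -7*5 = -35)
z = 126 (z = 9*14 = 126)
u = 126
P(g) = -70*g (P(g) = (g + g)*(-35) = (2*g)*(-35) = -70*g)
E = 43 (E = 167 - 124 = 43)
(P(u) + Y)*(323 + E) = (-70*126 - 4)*(323 + 43) = (-8820 - 4)*366 = -8824*366 = -3229584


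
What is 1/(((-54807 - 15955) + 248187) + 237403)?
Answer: 1/414828 ≈ 2.4106e-6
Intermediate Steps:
1/(((-54807 - 15955) + 248187) + 237403) = 1/((-70762 + 248187) + 237403) = 1/(177425 + 237403) = 1/414828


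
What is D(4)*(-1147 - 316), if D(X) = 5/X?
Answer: -7315/4 ≈ -1828.8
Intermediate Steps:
D(4)*(-1147 - 316) = (5/4)*(-1147 - 316) = (5*(¼))*(-1463) = (5/4)*(-1463) = -7315/4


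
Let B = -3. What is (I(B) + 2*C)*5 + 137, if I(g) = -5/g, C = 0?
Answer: 436/3 ≈ 145.33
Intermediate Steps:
(I(B) + 2*C)*5 + 137 = (-5/(-3) + 2*0)*5 + 137 = (-5*(-1/3) + 0)*5 + 137 = (5/3 + 0)*5 + 137 = (5/3)*5 + 137 = 25/3 + 137 = 436/3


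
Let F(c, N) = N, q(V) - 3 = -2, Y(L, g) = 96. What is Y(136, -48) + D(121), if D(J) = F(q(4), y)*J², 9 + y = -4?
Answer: -190237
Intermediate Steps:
y = -13 (y = -9 - 4 = -13)
q(V) = 1 (q(V) = 3 - 2 = 1)
D(J) = -13*J²
Y(136, -48) + D(121) = 96 - 13*121² = 96 - 13*14641 = 96 - 190333 = -190237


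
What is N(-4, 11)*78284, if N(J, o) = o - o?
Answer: 0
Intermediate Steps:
N(J, o) = 0
N(-4, 11)*78284 = 0*78284 = 0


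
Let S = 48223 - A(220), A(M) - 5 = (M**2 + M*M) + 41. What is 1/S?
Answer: -1/48623 ≈ -2.0566e-5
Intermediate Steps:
A(M) = 46 + 2*M**2 (A(M) = 5 + ((M**2 + M*M) + 41) = 5 + ((M**2 + M**2) + 41) = 5 + (2*M**2 + 41) = 5 + (41 + 2*M**2) = 46 + 2*M**2)
S = -48623 (S = 48223 - (46 + 2*220**2) = 48223 - (46 + 2*48400) = 48223 - (46 + 96800) = 48223 - 1*96846 = 48223 - 96846 = -48623)
1/S = 1/(-48623) = -1/48623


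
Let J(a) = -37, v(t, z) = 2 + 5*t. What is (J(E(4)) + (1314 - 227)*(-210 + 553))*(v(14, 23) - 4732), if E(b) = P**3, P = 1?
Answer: -1737266640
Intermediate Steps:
E(b) = 1 (E(b) = 1**3 = 1)
(J(E(4)) + (1314 - 227)*(-210 + 553))*(v(14, 23) - 4732) = (-37 + (1314 - 227)*(-210 + 553))*((2 + 5*14) - 4732) = (-37 + 1087*343)*((2 + 70) - 4732) = (-37 + 372841)*(72 - 4732) = 372804*(-4660) = -1737266640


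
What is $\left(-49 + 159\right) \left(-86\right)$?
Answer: $-9460$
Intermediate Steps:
$\left(-49 + 159\right) \left(-86\right) = 110 \left(-86\right) = -9460$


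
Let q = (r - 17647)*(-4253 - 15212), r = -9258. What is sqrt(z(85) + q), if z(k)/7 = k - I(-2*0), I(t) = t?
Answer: 2*sqrt(130926605) ≈ 22885.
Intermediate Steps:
z(k) = 7*k (z(k) = 7*(k - (-2)*0) = 7*(k - 1*0) = 7*(k + 0) = 7*k)
q = 523705825 (q = (-9258 - 17647)*(-4253 - 15212) = -26905*(-19465) = 523705825)
sqrt(z(85) + q) = sqrt(7*85 + 523705825) = sqrt(595 + 523705825) = sqrt(523706420) = 2*sqrt(130926605)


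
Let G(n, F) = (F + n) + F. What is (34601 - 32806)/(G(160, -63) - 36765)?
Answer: -1795/36731 ≈ -0.048869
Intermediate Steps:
G(n, F) = n + 2*F
(34601 - 32806)/(G(160, -63) - 36765) = (34601 - 32806)/((160 + 2*(-63)) - 36765) = 1795/((160 - 126) - 36765) = 1795/(34 - 36765) = 1795/(-36731) = 1795*(-1/36731) = -1795/36731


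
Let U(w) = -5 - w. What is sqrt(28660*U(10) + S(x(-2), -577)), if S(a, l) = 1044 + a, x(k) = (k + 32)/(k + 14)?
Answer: I*sqrt(1715414)/2 ≈ 654.87*I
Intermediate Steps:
x(k) = (32 + k)/(14 + k)
sqrt(28660*U(10) + S(x(-2), -577)) = sqrt(28660*(-5 - 1*10) + (1044 + (32 - 2)/(14 - 2))) = sqrt(28660*(-5 - 10) + (1044 + 30/12)) = sqrt(28660*(-15) + (1044 + (1/12)*30)) = sqrt(-429900 + (1044 + 5/2)) = sqrt(-429900 + 2093/2) = sqrt(-857707/2) = I*sqrt(1715414)/2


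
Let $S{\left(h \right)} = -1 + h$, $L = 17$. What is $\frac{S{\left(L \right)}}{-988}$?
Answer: $- \frac{4}{247} \approx -0.016194$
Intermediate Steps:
$\frac{S{\left(L \right)}}{-988} = \frac{-1 + 17}{-988} = 16 \left(- \frac{1}{988}\right) = - \frac{4}{247}$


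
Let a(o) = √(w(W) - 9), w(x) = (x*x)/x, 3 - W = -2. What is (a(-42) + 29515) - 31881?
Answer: -2366 + 2*I ≈ -2366.0 + 2.0*I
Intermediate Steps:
W = 5 (W = 3 - 1*(-2) = 3 + 2 = 5)
w(x) = x (w(x) = x²/x = x)
a(o) = 2*I (a(o) = √(5 - 9) = √(-4) = 2*I)
(a(-42) + 29515) - 31881 = (2*I + 29515) - 31881 = (29515 + 2*I) - 31881 = -2366 + 2*I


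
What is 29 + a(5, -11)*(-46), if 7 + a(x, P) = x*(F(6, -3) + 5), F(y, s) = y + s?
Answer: -1489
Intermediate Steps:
F(y, s) = s + y
a(x, P) = -7 + 8*x (a(x, P) = -7 + x*((-3 + 6) + 5) = -7 + x*(3 + 5) = -7 + x*8 = -7 + 8*x)
29 + a(5, -11)*(-46) = 29 + (-7 + 8*5)*(-46) = 29 + (-7 + 40)*(-46) = 29 + 33*(-46) = 29 - 1518 = -1489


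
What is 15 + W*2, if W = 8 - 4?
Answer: 23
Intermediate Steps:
W = 4
15 + W*2 = 15 + 4*2 = 15 + 8 = 23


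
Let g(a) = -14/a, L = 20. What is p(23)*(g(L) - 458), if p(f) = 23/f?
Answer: -4587/10 ≈ -458.70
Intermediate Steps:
p(23)*(g(L) - 458) = (23/23)*(-14/20 - 458) = (23*(1/23))*(-14*1/20 - 458) = 1*(-7/10 - 458) = 1*(-4587/10) = -4587/10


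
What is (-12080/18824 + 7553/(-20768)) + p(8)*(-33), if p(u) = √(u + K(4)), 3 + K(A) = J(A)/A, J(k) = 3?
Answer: -49131889/48867104 - 33*√23/2 ≈ -80.137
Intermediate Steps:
K(A) = -3 + 3/A
p(u) = √(-9/4 + u) (p(u) = √(u + (-3 + 3/4)) = √(u + (-3 + 3*(¼))) = √(u + (-3 + ¾)) = √(u - 9/4) = √(-9/4 + u))
(-12080/18824 + 7553/(-20768)) + p(8)*(-33) = (-12080/18824 + 7553/(-20768)) + (√(-9 + 4*8)/2)*(-33) = (-12080*1/18824 + 7553*(-1/20768)) + (√(-9 + 32)/2)*(-33) = (-1510/2353 - 7553/20768) + (√23/2)*(-33) = -49131889/48867104 - 33*√23/2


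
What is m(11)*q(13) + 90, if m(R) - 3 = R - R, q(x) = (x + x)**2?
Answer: 2118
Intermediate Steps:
q(x) = 4*x**2 (q(x) = (2*x)**2 = 4*x**2)
m(R) = 3 (m(R) = 3 + (R - R) = 3 + 0 = 3)
m(11)*q(13) + 90 = 3*(4*13**2) + 90 = 3*(4*169) + 90 = 3*676 + 90 = 2028 + 90 = 2118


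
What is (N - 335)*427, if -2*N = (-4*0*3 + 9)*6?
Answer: -154574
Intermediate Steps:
N = -27 (N = -(-4*0*3 + 9)*6/2 = -(0*3 + 9)*6/2 = -(0 + 9)*6/2 = -9*6/2 = -1/2*54 = -27)
(N - 335)*427 = (-27 - 335)*427 = -362*427 = -154574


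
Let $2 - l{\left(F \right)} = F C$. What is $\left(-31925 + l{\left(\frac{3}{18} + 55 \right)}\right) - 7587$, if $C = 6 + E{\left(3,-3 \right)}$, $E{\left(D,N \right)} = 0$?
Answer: $-39841$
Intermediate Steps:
$C = 6$ ($C = 6 + 0 = 6$)
$l{\left(F \right)} = 2 - 6 F$ ($l{\left(F \right)} = 2 - F 6 = 2 - 6 F$)
$\left(-31925 + l{\left(\frac{3}{18} + 55 \right)}\right) - 7587 = \left(-31925 + \left(2 - 6 \left(\frac{3}{18} + 55\right)\right)\right) - 7587 = \left(-31925 + \left(2 - 6 \left(3 \cdot \frac{1}{18} + 55\right)\right)\right) - 7587 = \left(-31925 + \left(2 - 6 \left(\frac{1}{6} + 55\right)\right)\right) - 7587 = \left(-31925 + \left(2 - 331\right)\right) - 7587 = \left(-31925 - 329\right) - 7587 = -32254 - 7587 = -39841$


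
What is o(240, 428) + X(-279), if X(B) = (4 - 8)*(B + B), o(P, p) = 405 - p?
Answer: 2209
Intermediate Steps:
X(B) = -8*B
o(240, 428) + X(-279) = (405 - 1*428) - 8*(-279) = (405 - 428) + 2232 = -23 + 2232 = 2209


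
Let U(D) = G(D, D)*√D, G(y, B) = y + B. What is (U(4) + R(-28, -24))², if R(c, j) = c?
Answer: 144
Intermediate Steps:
G(y, B) = B + y
U(D) = 2*D^(3/2) (U(D) = (D + D)*√D = (2*D)*√D = 2*D^(3/2))
(U(4) + R(-28, -24))² = (2*4^(3/2) - 28)² = (2*8 - 28)² = (16 - 28)² = (-12)² = 144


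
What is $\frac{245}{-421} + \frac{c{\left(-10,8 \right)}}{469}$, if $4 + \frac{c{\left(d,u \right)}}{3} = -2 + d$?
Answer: $- \frac{135113}{197449} \approx -0.68429$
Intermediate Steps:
$c{\left(d,u \right)} = -18 + 3 d$ ($c{\left(d,u \right)} = -12 + 3 \left(-2 + d\right) = -12 + \left(-6 + 3 d\right) = -18 + 3 d$)
$\frac{245}{-421} + \frac{c{\left(-10,8 \right)}}{469} = \frac{245}{-421} + \frac{-18 + 3 \left(-10\right)}{469} = 245 \left(- \frac{1}{421}\right) + \left(-18 - 30\right) \frac{1}{469} = - \frac{245}{421} - \frac{48}{469} = - \frac{135113}{197449}$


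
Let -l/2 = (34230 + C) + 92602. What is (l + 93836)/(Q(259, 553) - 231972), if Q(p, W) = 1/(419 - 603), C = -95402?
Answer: -518144/3880259 ≈ -0.13353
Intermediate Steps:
l = -62860 (l = -2*((34230 - 95402) + 92602) = -2*(-61172 + 92602) = -2*31430 = -62860)
Q(p, W) = -1/184 (Q(p, W) = 1/(-184) = -1/184)
(l + 93836)/(Q(259, 553) - 231972) = (-62860 + 93836)/(-1/184 - 231972) = 30976/(-42682849/184) = 30976*(-184/42682849) = -518144/3880259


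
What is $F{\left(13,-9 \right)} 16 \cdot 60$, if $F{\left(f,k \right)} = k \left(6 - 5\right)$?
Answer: $-8640$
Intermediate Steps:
$F{\left(f,k \right)} = k$ ($F{\left(f,k \right)} = k 1 = k$)
$F{\left(13,-9 \right)} 16 \cdot 60 = \left(-9\right) 16 \cdot 60 = \left(-144\right) 60 = -8640$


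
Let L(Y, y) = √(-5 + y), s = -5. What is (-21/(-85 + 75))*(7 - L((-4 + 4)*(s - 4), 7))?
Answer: 147/10 - 21*√2/10 ≈ 11.730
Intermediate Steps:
(-21/(-85 + 75))*(7 - L((-4 + 4)*(s - 4), 7)) = (-21/(-85 + 75))*(7 - √(-5 + 7)) = (-21/(-10))*(7 - √2) = (-21*(-⅒))*(7 - √2) = 21*(7 - √2)/10 = 147/10 - 21*√2/10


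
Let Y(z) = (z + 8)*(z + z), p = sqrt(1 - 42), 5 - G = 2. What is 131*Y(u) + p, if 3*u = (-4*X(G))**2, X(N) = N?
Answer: 704256 + I*sqrt(41) ≈ 7.0426e+5 + 6.4031*I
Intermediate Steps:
G = 3 (G = 5 - 1*2 = 5 - 2 = 3)
p = I*sqrt(41) (p = sqrt(-41) = I*sqrt(41) ≈ 6.4031*I)
u = 48 (u = (-4*3)**2/3 = (1/3)*(-12)**2 = (1/3)*144 = 48)
Y(z) = 2*z*(8 + z) (Y(z) = (8 + z)*(2*z) = 2*z*(8 + z))
131*Y(u) + p = 131*(2*48*(8 + 48)) + I*sqrt(41) = 131*(2*48*56) + I*sqrt(41) = 131*5376 + I*sqrt(41) = 704256 + I*sqrt(41)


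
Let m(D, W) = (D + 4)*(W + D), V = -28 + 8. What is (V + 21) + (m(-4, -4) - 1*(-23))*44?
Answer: 1013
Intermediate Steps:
V = -20
m(D, W) = (4 + D)*(D + W)
(V + 21) + (m(-4, -4) - 1*(-23))*44 = (-20 + 21) + (((-4)**2 + 4*(-4) + 4*(-4) - 4*(-4)) - 1*(-23))*44 = 1 + ((16 - 16 - 16 + 16) + 23)*44 = 1 + (0 + 23)*44 = 1 + 23*44 = 1 + 1012 = 1013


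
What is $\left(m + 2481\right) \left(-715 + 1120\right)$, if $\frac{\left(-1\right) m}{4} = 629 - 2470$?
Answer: $3987225$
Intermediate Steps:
$m = 7364$ ($m = - 4 \left(629 - 2470\right) = \left(-4\right) \left(-1841\right) = 7364$)
$\left(m + 2481\right) \left(-715 + 1120\right) = \left(7364 + 2481\right) \left(-715 + 1120\right) = 9845 \cdot 405 = 3987225$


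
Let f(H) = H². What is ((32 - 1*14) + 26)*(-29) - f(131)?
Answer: -18437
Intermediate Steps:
((32 - 1*14) + 26)*(-29) - f(131) = ((32 - 1*14) + 26)*(-29) - 1*131² = ((32 - 14) + 26)*(-29) - 1*17161 = (18 + 26)*(-29) - 17161 = 44*(-29) - 17161 = -1276 - 17161 = -18437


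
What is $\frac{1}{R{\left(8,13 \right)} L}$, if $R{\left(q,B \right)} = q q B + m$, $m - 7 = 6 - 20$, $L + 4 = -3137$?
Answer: $- \frac{1}{2591325} \approx -3.859 \cdot 10^{-7}$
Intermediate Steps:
$L = -3141$ ($L = -4 - 3137 = -3141$)
$m = -7$ ($m = 7 + \left(6 - 20\right) = 7 - 14 = -7$)
$R{\left(q,B \right)} = -7 + B q^{2}$ ($R{\left(q,B \right)} = q q B - 7 = q^{2} B - 7 = B q^{2} - 7 = -7 + B q^{2}$)
$\frac{1}{R{\left(8,13 \right)} L} = \frac{1}{\left(-7 + 13 \cdot 8^{2}\right) \left(-3141\right)} = \frac{1}{\left(-7 + 13 \cdot 64\right) \left(-3141\right)} = \frac{1}{\left(-7 + 832\right) \left(-3141\right)} = \frac{1}{825 \left(-3141\right)} = \frac{1}{-2591325} = - \frac{1}{2591325}$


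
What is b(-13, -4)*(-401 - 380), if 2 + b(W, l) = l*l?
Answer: -10934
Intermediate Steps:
b(W, l) = -2 + l² (b(W, l) = -2 + l*l = -2 + l²)
b(-13, -4)*(-401 - 380) = (-2 + (-4)²)*(-401 - 380) = (-2 + 16)*(-781) = 14*(-781) = -10934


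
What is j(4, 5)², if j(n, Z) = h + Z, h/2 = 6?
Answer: 289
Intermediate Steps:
h = 12 (h = 2*6 = 12)
j(n, Z) = 12 + Z
j(4, 5)² = (12 + 5)² = 17² = 289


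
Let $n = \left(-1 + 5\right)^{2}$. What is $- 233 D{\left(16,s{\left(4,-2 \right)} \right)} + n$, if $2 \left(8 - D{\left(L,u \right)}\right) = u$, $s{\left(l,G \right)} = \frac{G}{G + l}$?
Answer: $- \frac{3929}{2} \approx -1964.5$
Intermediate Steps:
$D{\left(L,u \right)} = 8 - \frac{u}{2}$
$n = 16$ ($n = 4^{2} = 16$)
$- 233 D{\left(16,s{\left(4,-2 \right)} \right)} + n = - 233 \left(8 - \frac{\left(-2\right) \frac{1}{-2 + 4}}{2}\right) + 16 = - 233 \left(8 - \frac{\left(-2\right) \frac{1}{2}}{2}\right) + 16 = - 233 \left(8 - - \frac{1}{2}\right) + 16 = - 233 \left(8 + \frac{1}{2}\right) + 16 = \left(-233\right) \frac{17}{2} + 16 = - \frac{3961}{2} + 16 = - \frac{3929}{2}$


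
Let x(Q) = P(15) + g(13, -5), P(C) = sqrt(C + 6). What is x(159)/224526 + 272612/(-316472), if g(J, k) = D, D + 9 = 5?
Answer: -450071675/522472002 + sqrt(21)/224526 ≈ -0.86141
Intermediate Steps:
D = -4 (D = -9 + 5 = -4)
P(C) = sqrt(6 + C)
g(J, k) = -4
x(Q) = -4 + sqrt(21) (x(Q) = sqrt(6 + 15) - 4 = sqrt(21) - 4 = -4 + sqrt(21))
x(159)/224526 + 272612/(-316472) = (-4 + sqrt(21))/224526 + 272612/(-316472) = (-4 + sqrt(21))*(1/224526) + 272612*(-1/316472) = (-2/112263 + sqrt(21)/224526) - 4009/4654 = -450071675/522472002 + sqrt(21)/224526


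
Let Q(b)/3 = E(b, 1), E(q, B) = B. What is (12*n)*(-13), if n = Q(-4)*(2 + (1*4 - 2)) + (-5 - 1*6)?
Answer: -156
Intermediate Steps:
Q(b) = 3 (Q(b) = 3*1 = 3)
n = 1 (n = 3*(2 + (1*4 - 2)) + (-5 - 1*6) = 3*(2 + (4 - 2)) + (-5 - 6) = 3*(2 + 2) - 11 = 3*4 - 11 = 12 - 11 = 1)
(12*n)*(-13) = (12*1)*(-13) = 12*(-13) = -156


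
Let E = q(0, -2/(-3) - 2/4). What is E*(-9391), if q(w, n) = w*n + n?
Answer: -9391/6 ≈ -1565.2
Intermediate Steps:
q(w, n) = n + n*w (q(w, n) = n*w + n = n + n*w)
E = ⅙ (E = (-2/(-3) - 2/4)*(1 + 0) = (-2*(-⅓) - 2*¼)*1 = (⅔ - ½)*1 = (⅙)*1 = ⅙ ≈ 0.16667)
E*(-9391) = (⅙)*(-9391) = -9391/6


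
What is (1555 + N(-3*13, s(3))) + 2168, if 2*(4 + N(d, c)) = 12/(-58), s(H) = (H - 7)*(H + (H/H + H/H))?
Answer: 107848/29 ≈ 3718.9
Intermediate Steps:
s(H) = (-7 + H)*(2 + H) (s(H) = (-7 + H)*(H + (1 + 1)) = (-7 + H)*(H + 2) = (-7 + H)*(2 + H))
N(d, c) = -119/29 (N(d, c) = -4 + (12/(-58))/2 = -4 + (12*(-1/58))/2 = -4 + (½)*(-6/29) = -4 - 3/29 = -119/29)
(1555 + N(-3*13, s(3))) + 2168 = (1555 - 119/29) + 2168 = 44976/29 + 2168 = 107848/29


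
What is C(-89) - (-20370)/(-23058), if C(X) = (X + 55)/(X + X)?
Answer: -33832/48861 ≈ -0.69241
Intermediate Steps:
C(X) = (55 + X)/(2*X) (C(X) = (55 + X)/((2*X)) = (55 + X)*(1/(2*X)) = (55 + X)/(2*X))
C(-89) - (-20370)/(-23058) = (½)*(55 - 89)/(-89) - (-20370)/(-23058) = (½)*(-1/89)*(-34) - (-20370)*(-1)/23058 = 17/89 - 1*485/549 = 17/89 - 485/549 = -33832/48861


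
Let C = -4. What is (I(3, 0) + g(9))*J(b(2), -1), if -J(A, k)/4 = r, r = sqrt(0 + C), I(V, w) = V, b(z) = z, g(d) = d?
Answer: -96*I ≈ -96.0*I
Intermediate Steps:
r = 2*I (r = sqrt(0 - 4) = sqrt(-4) = 2*I ≈ 2.0*I)
J(A, k) = -8*I
(I(3, 0) + g(9))*J(b(2), -1) = (3 + 9)*(-8*I) = 12*(-8*I) = -96*I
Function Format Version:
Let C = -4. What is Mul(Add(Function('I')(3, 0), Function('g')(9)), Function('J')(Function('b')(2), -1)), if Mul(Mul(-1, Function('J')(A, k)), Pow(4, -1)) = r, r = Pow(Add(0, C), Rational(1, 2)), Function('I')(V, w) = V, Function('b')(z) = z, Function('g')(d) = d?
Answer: Mul(-96, I) ≈ Mul(-96.000, I)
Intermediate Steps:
r = Mul(2, I) (r = Pow(Add(0, -4), Rational(1, 2)) = Pow(-4, Rational(1, 2)) = Mul(2, I) ≈ Mul(2.0000, I))
Function('J')(A, k) = Mul(-8, I) (Function('J')(A, k) = Mul(-4, Mul(2, I)) = Mul(-8, I))
Mul(Add(Function('I')(3, 0), Function('g')(9)), Function('J')(Function('b')(2), -1)) = Mul(Add(3, 9), Mul(-8, I)) = Mul(12, Mul(-8, I)) = Mul(-96, I)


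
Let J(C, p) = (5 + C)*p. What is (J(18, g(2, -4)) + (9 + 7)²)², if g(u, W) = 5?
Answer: 137641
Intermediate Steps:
J(C, p) = p*(5 + C)
(J(18, g(2, -4)) + (9 + 7)²)² = (5*(5 + 18) + (9 + 7)²)² = (5*23 + 16²)² = (115 + 256)² = 371² = 137641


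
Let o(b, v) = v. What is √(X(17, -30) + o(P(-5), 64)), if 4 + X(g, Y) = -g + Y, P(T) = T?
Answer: √13 ≈ 3.6056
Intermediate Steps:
X(g, Y) = -4 + Y - g (X(g, Y) = -4 + (-g + Y) = -4 + (Y - g) = -4 + Y - g)
√(X(17, -30) + o(P(-5), 64)) = √((-4 - 30 - 1*17) + 64) = √((-4 - 30 - 17) + 64) = √(-51 + 64) = √13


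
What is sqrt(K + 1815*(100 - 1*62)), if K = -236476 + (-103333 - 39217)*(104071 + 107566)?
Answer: 4*I*sqrt(1885563866) ≈ 1.7369e+5*I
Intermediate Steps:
K = -30169090826 (K = -236476 - 142550*211637 = -236476 - 30168854350 = -30169090826)
sqrt(K + 1815*(100 - 1*62)) = sqrt(-30169090826 + 1815*(100 - 1*62)) = sqrt(-30169090826 + 1815*(100 - 62)) = sqrt(-30169090826 + 1815*38) = sqrt(-30169090826 + 68970) = sqrt(-30169021856) = 4*I*sqrt(1885563866)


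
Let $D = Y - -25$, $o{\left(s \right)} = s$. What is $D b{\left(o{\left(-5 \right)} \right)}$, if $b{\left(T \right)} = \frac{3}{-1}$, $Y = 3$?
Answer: $-84$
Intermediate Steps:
$b{\left(T \right)} = -3$ ($b{\left(T \right)} = 3 \left(-1\right) = -3$)
$D = 28$ ($D = 3 - -25 = 3 + 25 = 28$)
$D b{\left(o{\left(-5 \right)} \right)} = 28 \left(-3\right) = -84$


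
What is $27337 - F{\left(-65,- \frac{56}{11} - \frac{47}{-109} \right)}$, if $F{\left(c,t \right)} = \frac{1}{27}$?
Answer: $\frac{738098}{27} \approx 27337.0$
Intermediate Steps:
$F{\left(c,t \right)} = \frac{1}{27}$
$27337 - F{\left(-65,- \frac{56}{11} - \frac{47}{-109} \right)} = 27337 - \frac{1}{27} = \frac{738098}{27}$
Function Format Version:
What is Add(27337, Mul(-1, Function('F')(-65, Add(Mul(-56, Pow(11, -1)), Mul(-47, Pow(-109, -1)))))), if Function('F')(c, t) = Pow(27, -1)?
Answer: Rational(738098, 27) ≈ 27337.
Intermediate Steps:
Function('F')(c, t) = Rational(1, 27)
Add(27337, Mul(-1, Function('F')(-65, Add(Mul(-56, Pow(11, -1)), Mul(-47, Pow(-109, -1)))))) = Add(27337, Mul(-1, Rational(1, 27))) = Add(27337, Rational(-1, 27)) = Rational(738098, 27)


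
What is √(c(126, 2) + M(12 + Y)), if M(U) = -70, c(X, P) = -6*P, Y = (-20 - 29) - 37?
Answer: I*√82 ≈ 9.0554*I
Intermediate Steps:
Y = -86 (Y = -49 - 37 = -86)
√(c(126, 2) + M(12 + Y)) = √(-6*2 - 70) = √(-12 - 70) = √(-82) = I*√82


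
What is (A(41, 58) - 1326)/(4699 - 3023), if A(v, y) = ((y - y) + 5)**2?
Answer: -1301/1676 ≈ -0.77625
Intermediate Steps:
A(v, y) = 25 (A(v, y) = (0 + 5)**2 = 5**2 = 25)
(A(41, 58) - 1326)/(4699 - 3023) = (25 - 1326)/(4699 - 3023) = -1301/1676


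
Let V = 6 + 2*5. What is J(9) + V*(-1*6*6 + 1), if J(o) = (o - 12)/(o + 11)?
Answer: -11203/20 ≈ -560.15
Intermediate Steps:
J(o) = (-12 + o)/(11 + o)
V = 16 (V = 6 + 10 = 16)
J(9) + V*(-1*6*6 + 1) = (-12 + 9)/(11 + 9) + 16*(-1*6*6 + 1) = -3/20 + 16*(-6*6 + 1) = (1/20)*(-3) + 16*(-36 + 1) = -3/20 + 16*(-35) = -3/20 - 560 = -11203/20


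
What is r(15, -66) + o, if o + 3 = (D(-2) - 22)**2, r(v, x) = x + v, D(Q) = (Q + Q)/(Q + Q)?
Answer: 387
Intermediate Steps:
D(Q) = 1 (D(Q) = (2*Q)/((2*Q)) = (2*Q)*(1/(2*Q)) = 1)
r(v, x) = v + x
o = 438 (o = -3 + (1 - 22)**2 = -3 + (-21)**2 = -3 + 441 = 438)
r(15, -66) + o = (15 - 66) + 438 = -51 + 438 = 387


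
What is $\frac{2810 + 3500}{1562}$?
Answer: $\frac{3155}{781} \approx 4.0397$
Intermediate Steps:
$\frac{2810 + 3500}{1562} = 6310 \cdot \frac{1}{1562} = \frac{3155}{781}$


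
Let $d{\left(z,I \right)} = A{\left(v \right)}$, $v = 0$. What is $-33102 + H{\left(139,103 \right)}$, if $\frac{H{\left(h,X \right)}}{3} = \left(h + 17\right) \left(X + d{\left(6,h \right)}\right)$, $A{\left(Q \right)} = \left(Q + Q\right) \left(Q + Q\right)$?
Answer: $15102$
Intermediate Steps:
$A{\left(Q \right)} = 4 Q^{2}$ ($A{\left(Q \right)} = 2 Q 2 Q = 4 Q^{2}$)
$d{\left(z,I \right)} = 0$ ($d{\left(z,I \right)} = 4 \cdot 0^{2} = 4 \cdot 0 = 0$)
$H{\left(h,X \right)} = 3 X \left(17 + h\right)$ ($H{\left(h,X \right)} = 3 \left(h + 17\right) \left(X + 0\right) = 3 \left(17 + h\right) X = 3 X \left(17 + h\right)$)
$-33102 + H{\left(139,103 \right)} = -33102 + 3 \cdot 103 \left(17 + 139\right) = -33102 + 3 \cdot 103 \cdot 156 = -33102 + 48204 = 15102$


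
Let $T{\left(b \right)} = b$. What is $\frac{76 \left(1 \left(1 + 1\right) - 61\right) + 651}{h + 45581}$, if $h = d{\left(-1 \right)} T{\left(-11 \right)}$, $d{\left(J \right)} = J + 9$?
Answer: $- \frac{3833}{45493} \approx -0.084255$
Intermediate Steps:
$d{\left(J \right)} = 9 + J$
$h = -88$ ($h = \left(9 - 1\right) \left(-11\right) = 8 \left(-11\right) = -88$)
$\frac{76 \left(1 \left(1 + 1\right) - 61\right) + 651}{h + 45581} = \frac{76 \left(1 \left(1 + 1\right) - 61\right) + 651}{-88 + 45581} = \frac{76 \left(1 \cdot 2 - 61\right) + 651}{45493} = \left(76 \left(2 - 61\right) + 651\right) \frac{1}{45493} = \left(76 \left(-59\right) + 651\right) \frac{1}{45493} = \left(-4484 + 651\right) \frac{1}{45493} = \left(-3833\right) \frac{1}{45493} = - \frac{3833}{45493}$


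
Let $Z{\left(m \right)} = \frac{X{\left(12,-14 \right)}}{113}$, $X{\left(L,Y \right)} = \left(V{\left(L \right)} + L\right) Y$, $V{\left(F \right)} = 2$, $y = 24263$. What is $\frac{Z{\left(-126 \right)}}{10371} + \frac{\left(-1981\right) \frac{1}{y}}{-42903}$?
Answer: $- \frac{9605033161}{58091413311207} \approx -0.00016534$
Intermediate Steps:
$X{\left(L,Y \right)} = Y \left(2 + L\right)$ ($X{\left(L,Y \right)} = \left(2 + L\right) Y = Y \left(2 + L\right)$)
$Z{\left(m \right)} = - \frac{196}{113}$ ($Z{\left(m \right)} = \frac{\left(-14\right) \left(2 + 12\right)}{113} = \left(-14\right) 14 \cdot \frac{1}{113} = \left(-196\right) \frac{1}{113} = - \frac{196}{113}$)
$\frac{Z{\left(-126 \right)}}{10371} + \frac{\left(-1981\right) \frac{1}{y}}{-42903} = - \frac{196}{113 \cdot 10371} + \frac{\left(-1981\right) \frac{1}{24263}}{-42903} = \left(- \frac{196}{113}\right) \frac{1}{10371} + \left(-1981\right) \frac{1}{24263} \left(- \frac{1}{42903}\right) = - \frac{196}{1171923} - - \frac{283}{148707927} = - \frac{196}{1171923} + \frac{283}{148707927} = - \frac{9605033161}{58091413311207}$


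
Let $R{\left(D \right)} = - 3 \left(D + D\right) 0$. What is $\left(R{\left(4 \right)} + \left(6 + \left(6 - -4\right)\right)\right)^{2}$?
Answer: $256$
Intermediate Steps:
$R{\left(D \right)} = 0$ ($R{\left(D \right)} = - 3 \cdot 2 D 0 = - 6 D 0 = 0$)
$\left(R{\left(4 \right)} + \left(6 + \left(6 - -4\right)\right)\right)^{2} = \left(0 + \left(6 + \left(6 - -4\right)\right)\right)^{2} = \left(0 + \left(6 + \left(6 + 4\right)\right)\right)^{2} = \left(0 + \left(6 + 10\right)\right)^{2} = \left(0 + 16\right)^{2} = 16^{2} = 256$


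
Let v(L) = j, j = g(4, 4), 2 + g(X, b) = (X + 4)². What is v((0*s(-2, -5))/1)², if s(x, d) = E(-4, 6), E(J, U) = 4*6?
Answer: 3844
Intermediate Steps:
E(J, U) = 24
s(x, d) = 24
g(X, b) = -2 + (4 + X)² (g(X, b) = -2 + (X + 4)² = -2 + (4 + X)²)
j = 62 (j = -2 + (4 + 4)² = -2 + 8² = -2 + 64 = 62)
v(L) = 62
v((0*s(-2, -5))/1)² = 62² = 3844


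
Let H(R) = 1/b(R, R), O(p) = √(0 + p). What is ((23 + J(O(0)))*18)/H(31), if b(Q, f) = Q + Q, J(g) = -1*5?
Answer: 20088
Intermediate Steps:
O(p) = √p
J(g) = -5
b(Q, f) = 2*Q
H(R) = 1/(2*R)
((23 + J(O(0)))*18)/H(31) = ((23 - 5)*18)/(((½)/31)) = (18*18)/(((½)*(1/31))) = 324/(1/62) = 324*62 = 20088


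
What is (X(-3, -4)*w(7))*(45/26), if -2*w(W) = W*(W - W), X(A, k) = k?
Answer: 0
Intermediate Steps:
w(W) = 0 (w(W) = -W*(W - W)/2 = -W*0/2 = -½*0 = 0)
(X(-3, -4)*w(7))*(45/26) = (-4*0)*(45/26) = 0*(45*(1/26)) = 0*(45/26) = 0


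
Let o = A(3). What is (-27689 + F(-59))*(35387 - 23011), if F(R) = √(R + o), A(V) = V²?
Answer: -342679064 + 61880*I*√2 ≈ -3.4268e+8 + 87512.0*I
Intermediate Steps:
o = 9 (o = 3² = 9)
F(R) = √(9 + R) (F(R) = √(R + 9) = √(9 + R))
(-27689 + F(-59))*(35387 - 23011) = (-27689 + √(9 - 59))*(35387 - 23011) = (-27689 + √(-50))*12376 = (-27689 + 5*I*√2)*12376 = -342679064 + 61880*I*√2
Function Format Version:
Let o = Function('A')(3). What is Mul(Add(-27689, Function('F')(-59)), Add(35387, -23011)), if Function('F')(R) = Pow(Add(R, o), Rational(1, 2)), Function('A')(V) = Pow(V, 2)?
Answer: Add(-342679064, Mul(61880, I, Pow(2, Rational(1, 2)))) ≈ Add(-3.4268e+8, Mul(87512., I))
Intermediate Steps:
o = 9 (o = Pow(3, 2) = 9)
Function('F')(R) = Pow(Add(9, R), Rational(1, 2)) (Function('F')(R) = Pow(Add(R, 9), Rational(1, 2)) = Pow(Add(9, R), Rational(1, 2)))
Mul(Add(-27689, Function('F')(-59)), Add(35387, -23011)) = Mul(Add(-27689, Pow(Add(9, -59), Rational(1, 2))), Add(35387, -23011)) = Mul(Add(-27689, Pow(-50, Rational(1, 2))), 12376) = Mul(Add(-27689, Mul(5, I, Pow(2, Rational(1, 2)))), 12376) = Add(-342679064, Mul(61880, I, Pow(2, Rational(1, 2))))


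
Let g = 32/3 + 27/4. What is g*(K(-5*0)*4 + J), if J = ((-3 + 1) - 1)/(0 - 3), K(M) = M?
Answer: 209/12 ≈ 17.417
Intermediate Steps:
g = 209/12 (g = 32*(1/3) + 27*(1/4) = 32/3 + 27/4 = 209/12 ≈ 17.417)
J = 1 (J = (-2 - 1)/(-3) = -3*(-1/3) = 1)
g*(K(-5*0)*4 + J) = 209*(-5*0*4 + 1)/12 = 209*(0*4 + 1)/12 = 209*(0 + 1)/12 = (209/12)*1 = 209/12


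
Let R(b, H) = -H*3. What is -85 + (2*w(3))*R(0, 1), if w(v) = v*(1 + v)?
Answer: -157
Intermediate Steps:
R(b, H) = -3*H
-85 + (2*w(3))*R(0, 1) = -85 + (2*(3*(1 + 3)))*(-3*1) = -85 + (2*(3*4))*(-3) = -85 + (2*12)*(-3) = -85 + 24*(-3) = -85 - 72 = -157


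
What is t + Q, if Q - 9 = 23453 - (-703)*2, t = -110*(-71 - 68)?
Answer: 40158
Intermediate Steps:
t = 15290 (t = -110*(-139) = 15290)
Q = 24868 (Q = 9 + (23453 - (-703)*2) = 9 + (23453 - 1*(-1406)) = 9 + (23453 + 1406) = 9 + 24859 = 24868)
t + Q = 15290 + 24868 = 40158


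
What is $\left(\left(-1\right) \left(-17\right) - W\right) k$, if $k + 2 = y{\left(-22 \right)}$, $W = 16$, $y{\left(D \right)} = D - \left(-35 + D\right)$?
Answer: $33$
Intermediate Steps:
$y{\left(D \right)} = 35$
$k = 33$ ($k = -2 + 35 = 33$)
$\left(\left(-1\right) \left(-17\right) - W\right) k = \left(\left(-1\right) \left(-17\right) - 16\right) 33 = \left(17 - 16\right) 33 = 1 \cdot 33 = 33$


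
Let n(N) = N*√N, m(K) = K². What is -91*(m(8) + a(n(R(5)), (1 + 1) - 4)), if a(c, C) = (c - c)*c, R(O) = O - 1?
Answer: -5824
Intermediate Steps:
R(O) = -1 + O
n(N) = N^(3/2)
a(c, C) = 0 (a(c, C) = 0*c = 0)
-91*(m(8) + a(n(R(5)), (1 + 1) - 4)) = -91*(8² + 0) = -91*(64 + 0) = -91*64 = -5824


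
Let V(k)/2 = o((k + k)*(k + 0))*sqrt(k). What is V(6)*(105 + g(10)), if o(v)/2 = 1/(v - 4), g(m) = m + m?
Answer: 125*sqrt(6)/17 ≈ 18.011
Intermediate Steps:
g(m) = 2*m
o(v) = 2/(-4 + v) (o(v) = 2/(v - 4) = 2/(-4 + v))
V(k) = 4*sqrt(k)/(-4 + 2*k**2) (V(k) = 2*((2/(-4 + (k + k)*(k + 0)))*sqrt(k)) = 2*((2/(-4 + (2*k)*k))*sqrt(k)) = 2*((2/(-4 + 2*k**2))*sqrt(k)) = 2*(2*sqrt(k)/(-4 + 2*k**2)) = 4*sqrt(k)/(-4 + 2*k**2))
V(6)*(105 + g(10)) = (2*sqrt(6)/(-2 + 6**2))*(105 + 2*10) = (2*sqrt(6)/(-2 + 36))*(105 + 20) = (2*sqrt(6)/34)*125 = (2*sqrt(6)*(1/34))*125 = (sqrt(6)/17)*125 = 125*sqrt(6)/17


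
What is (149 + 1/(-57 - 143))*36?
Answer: 268191/50 ≈ 5363.8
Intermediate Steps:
(149 + 1/(-57 - 143))*36 = (149 + 1/(-200))*36 = (149 - 1/200)*36 = (29799/200)*36 = 268191/50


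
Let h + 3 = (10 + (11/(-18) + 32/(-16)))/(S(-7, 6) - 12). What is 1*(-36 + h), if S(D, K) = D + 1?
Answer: -12769/324 ≈ -39.411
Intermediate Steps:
S(D, K) = 1 + D
h = -1105/324 (h = -3 + (10 + (11/(-18) + 32/(-16)))/((1 - 7) - 12) = -3 + (10 + (11*(-1/18) + 32*(-1/16)))/(-6 - 12) = -3 + (10 + (-11/18 - 2))/(-18) = -3 + (10 - 47/18)*(-1/18) = -3 + (133/18)*(-1/18) = -3 - 133/324 = -1105/324 ≈ -3.4105)
1*(-36 + h) = 1*(-36 - 1105/324) = 1*(-12769/324) = -12769/324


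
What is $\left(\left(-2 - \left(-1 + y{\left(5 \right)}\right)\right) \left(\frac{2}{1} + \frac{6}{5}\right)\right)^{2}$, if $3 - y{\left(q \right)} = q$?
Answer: $\frac{256}{25} \approx 10.24$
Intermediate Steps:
$y{\left(q \right)} = 3 - q$
$\left(\left(-2 - \left(-1 + y{\left(5 \right)}\right)\right) \left(\frac{2}{1} + \frac{6}{5}\right)\right)^{2} = \left(\left(-2 + \left(1 - \left(3 - 5\right)\right)\right) \left(\frac{2}{1} + \frac{6}{5}\right)\right)^{2} = \left(\left(-2 + \left(1 - \left(3 - 5\right)\right)\right) \left(2 \cdot 1 + 6 \cdot \frac{1}{5}\right)\right)^{2} = \left(\left(-2 + \left(1 - -2\right)\right) \left(2 + \frac{6}{5}\right)\right)^{2} = \left(\left(-2 + \left(1 + 2\right)\right) \frac{16}{5}\right)^{2} = \left(\left(-2 + 3\right) \frac{16}{5}\right)^{2} = \left(1 \cdot \frac{16}{5}\right)^{2} = \left(\frac{16}{5}\right)^{2} = \frac{256}{25}$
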